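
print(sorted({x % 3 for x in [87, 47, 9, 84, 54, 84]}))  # [0, 2]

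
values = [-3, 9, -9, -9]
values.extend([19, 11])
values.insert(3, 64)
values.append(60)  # [-3, 9, -9, 64, -9, 19, 11, 60]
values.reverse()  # [60, 11, 19, -9, 64, -9, 9, -3]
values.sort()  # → [-9, -9, -3, 9, 11, 19, 60, 64]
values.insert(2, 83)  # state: [-9, -9, 83, -3, 9, 11, 19, 60, 64]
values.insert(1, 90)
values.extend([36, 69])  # [-9, 90, -9, 83, -3, 9, 11, 19, 60, 64, 36, 69]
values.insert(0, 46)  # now [46, -9, 90, -9, 83, -3, 9, 11, 19, 60, 64, 36, 69]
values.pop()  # 69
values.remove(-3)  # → [46, -9, 90, -9, 83, 9, 11, 19, 60, 64, 36]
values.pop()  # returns 36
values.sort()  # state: [-9, -9, 9, 11, 19, 46, 60, 64, 83, 90]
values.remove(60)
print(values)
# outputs [-9, -9, 9, 11, 19, 46, 64, 83, 90]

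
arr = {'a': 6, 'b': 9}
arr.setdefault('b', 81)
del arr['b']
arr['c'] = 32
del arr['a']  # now {'c': 32}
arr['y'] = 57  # {'c': 32, 'y': 57}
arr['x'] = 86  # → {'c': 32, 'y': 57, 'x': 86}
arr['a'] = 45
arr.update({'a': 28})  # {'c': 32, 'y': 57, 'x': 86, 'a': 28}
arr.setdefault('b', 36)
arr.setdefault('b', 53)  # 36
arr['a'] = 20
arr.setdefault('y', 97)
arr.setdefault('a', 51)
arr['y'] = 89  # {'c': 32, 'y': 89, 'x': 86, 'a': 20, 'b': 36}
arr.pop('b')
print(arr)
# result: {'c': 32, 'y': 89, 'x': 86, 'a': 20}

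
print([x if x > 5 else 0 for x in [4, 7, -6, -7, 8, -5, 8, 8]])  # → [0, 7, 0, 0, 8, 0, 8, 8]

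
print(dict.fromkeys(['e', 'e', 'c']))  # {'e': None, 'c': None}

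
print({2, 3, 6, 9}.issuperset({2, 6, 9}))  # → True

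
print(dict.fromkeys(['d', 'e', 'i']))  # {'d': None, 'e': None, 'i': None}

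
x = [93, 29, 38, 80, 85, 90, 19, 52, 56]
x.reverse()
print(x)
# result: [56, 52, 19, 90, 85, 80, 38, 29, 93]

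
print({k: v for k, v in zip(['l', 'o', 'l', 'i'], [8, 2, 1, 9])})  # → {'l': 1, 'o': 2, 'i': 9}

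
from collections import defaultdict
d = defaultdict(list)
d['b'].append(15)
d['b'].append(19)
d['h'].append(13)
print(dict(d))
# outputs {'b': [15, 19], 'h': [13]}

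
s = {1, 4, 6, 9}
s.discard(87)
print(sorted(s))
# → [1, 4, 6, 9]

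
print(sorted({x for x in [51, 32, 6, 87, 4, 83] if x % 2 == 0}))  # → [4, 6, 32]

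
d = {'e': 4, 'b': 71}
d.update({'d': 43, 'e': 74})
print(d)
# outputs {'e': 74, 'b': 71, 'd': 43}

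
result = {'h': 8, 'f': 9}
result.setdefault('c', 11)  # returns 11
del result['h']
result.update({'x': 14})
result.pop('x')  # 14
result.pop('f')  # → 9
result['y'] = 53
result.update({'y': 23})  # {'c': 11, 'y': 23}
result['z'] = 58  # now {'c': 11, 'y': 23, 'z': 58}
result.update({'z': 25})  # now {'c': 11, 'y': 23, 'z': 25}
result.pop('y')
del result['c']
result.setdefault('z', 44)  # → 25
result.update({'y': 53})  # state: {'z': 25, 'y': 53}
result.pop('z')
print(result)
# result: {'y': 53}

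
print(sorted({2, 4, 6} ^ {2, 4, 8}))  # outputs [6, 8]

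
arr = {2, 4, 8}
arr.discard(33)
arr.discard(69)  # {2, 4, 8}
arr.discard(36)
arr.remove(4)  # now {2, 8}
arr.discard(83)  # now {2, 8}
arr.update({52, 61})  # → {2, 8, 52, 61}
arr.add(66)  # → {2, 8, 52, 61, 66}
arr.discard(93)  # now {2, 8, 52, 61, 66}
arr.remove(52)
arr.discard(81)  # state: {2, 8, 61, 66}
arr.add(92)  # {2, 8, 61, 66, 92}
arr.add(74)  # {2, 8, 61, 66, 74, 92}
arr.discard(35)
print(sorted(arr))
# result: [2, 8, 61, 66, 74, 92]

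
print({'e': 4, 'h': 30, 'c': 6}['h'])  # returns 30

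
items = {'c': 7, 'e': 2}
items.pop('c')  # 7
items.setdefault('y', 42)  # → 42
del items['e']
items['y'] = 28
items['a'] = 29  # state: {'y': 28, 'a': 29}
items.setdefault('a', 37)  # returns 29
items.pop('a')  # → 29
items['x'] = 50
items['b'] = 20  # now {'y': 28, 'x': 50, 'b': 20}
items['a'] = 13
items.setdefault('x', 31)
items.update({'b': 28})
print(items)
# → {'y': 28, 'x': 50, 'b': 28, 'a': 13}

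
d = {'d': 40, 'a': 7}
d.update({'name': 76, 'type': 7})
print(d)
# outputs {'d': 40, 'a': 7, 'name': 76, 'type': 7}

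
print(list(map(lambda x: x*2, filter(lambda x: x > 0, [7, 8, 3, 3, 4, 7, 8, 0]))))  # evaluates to [14, 16, 6, 6, 8, 14, 16]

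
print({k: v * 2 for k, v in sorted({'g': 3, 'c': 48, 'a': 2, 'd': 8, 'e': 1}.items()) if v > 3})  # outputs {'c': 96, 'd': 16}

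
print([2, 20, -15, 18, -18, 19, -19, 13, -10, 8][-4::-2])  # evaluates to [-19, -18, -15, 2]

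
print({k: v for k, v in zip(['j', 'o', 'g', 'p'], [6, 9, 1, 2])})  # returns {'j': 6, 'o': 9, 'g': 1, 'p': 2}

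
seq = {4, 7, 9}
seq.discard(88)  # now {4, 7, 9}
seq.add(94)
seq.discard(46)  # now {4, 7, 9, 94}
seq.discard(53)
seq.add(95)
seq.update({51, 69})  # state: {4, 7, 9, 51, 69, 94, 95}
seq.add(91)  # {4, 7, 9, 51, 69, 91, 94, 95}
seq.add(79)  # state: {4, 7, 9, 51, 69, 79, 91, 94, 95}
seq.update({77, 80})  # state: {4, 7, 9, 51, 69, 77, 79, 80, 91, 94, 95}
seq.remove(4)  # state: {7, 9, 51, 69, 77, 79, 80, 91, 94, 95}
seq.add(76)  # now {7, 9, 51, 69, 76, 77, 79, 80, 91, 94, 95}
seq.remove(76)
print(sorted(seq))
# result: [7, 9, 51, 69, 77, 79, 80, 91, 94, 95]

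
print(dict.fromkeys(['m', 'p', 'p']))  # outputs {'m': None, 'p': None}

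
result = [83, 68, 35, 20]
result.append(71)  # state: [83, 68, 35, 20, 71]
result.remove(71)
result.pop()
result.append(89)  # [83, 68, 35, 89]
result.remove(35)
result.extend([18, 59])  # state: [83, 68, 89, 18, 59]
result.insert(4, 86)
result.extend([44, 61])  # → [83, 68, 89, 18, 86, 59, 44, 61]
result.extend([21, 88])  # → [83, 68, 89, 18, 86, 59, 44, 61, 21, 88]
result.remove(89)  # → [83, 68, 18, 86, 59, 44, 61, 21, 88]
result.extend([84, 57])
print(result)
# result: [83, 68, 18, 86, 59, 44, 61, 21, 88, 84, 57]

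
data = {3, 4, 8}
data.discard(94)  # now {3, 4, 8}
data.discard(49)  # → {3, 4, 8}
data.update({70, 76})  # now {3, 4, 8, 70, 76}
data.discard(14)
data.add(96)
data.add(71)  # {3, 4, 8, 70, 71, 76, 96}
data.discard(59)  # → {3, 4, 8, 70, 71, 76, 96}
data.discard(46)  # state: {3, 4, 8, 70, 71, 76, 96}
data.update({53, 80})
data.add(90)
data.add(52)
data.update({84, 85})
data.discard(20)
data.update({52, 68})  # {3, 4, 8, 52, 53, 68, 70, 71, 76, 80, 84, 85, 90, 96}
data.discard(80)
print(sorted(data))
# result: [3, 4, 8, 52, 53, 68, 70, 71, 76, 84, 85, 90, 96]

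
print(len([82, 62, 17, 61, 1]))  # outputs 5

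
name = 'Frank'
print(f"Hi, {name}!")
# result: Hi, Frank!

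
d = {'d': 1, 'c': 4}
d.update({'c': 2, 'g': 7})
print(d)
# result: {'d': 1, 'c': 2, 'g': 7}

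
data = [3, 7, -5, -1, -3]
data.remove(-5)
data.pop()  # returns -3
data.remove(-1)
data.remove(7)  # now [3]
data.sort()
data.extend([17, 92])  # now [3, 17, 92]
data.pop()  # 92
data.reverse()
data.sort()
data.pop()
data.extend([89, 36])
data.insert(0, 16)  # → [16, 3, 89, 36]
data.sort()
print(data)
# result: [3, 16, 36, 89]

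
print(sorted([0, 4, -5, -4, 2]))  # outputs [-5, -4, 0, 2, 4]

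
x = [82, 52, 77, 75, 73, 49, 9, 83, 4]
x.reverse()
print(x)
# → [4, 83, 9, 49, 73, 75, 77, 52, 82]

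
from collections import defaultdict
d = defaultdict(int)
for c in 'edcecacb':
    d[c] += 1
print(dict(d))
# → {'e': 2, 'd': 1, 'c': 3, 'a': 1, 'b': 1}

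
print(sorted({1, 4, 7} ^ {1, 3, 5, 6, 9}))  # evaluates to [3, 4, 5, 6, 7, 9]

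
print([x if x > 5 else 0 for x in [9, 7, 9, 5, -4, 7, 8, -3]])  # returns [9, 7, 9, 0, 0, 7, 8, 0]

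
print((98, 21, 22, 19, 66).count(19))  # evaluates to 1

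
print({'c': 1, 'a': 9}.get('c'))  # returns 1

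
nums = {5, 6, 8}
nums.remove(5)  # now {6, 8}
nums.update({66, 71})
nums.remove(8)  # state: {6, 66, 71}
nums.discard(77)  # {6, 66, 71}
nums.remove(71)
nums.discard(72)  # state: {6, 66}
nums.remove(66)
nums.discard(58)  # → {6}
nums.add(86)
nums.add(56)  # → {6, 56, 86}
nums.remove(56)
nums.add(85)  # {6, 85, 86}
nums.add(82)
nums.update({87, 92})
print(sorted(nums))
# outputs [6, 82, 85, 86, 87, 92]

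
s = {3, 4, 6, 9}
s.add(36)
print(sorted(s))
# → [3, 4, 6, 9, 36]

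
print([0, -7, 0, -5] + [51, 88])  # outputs [0, -7, 0, -5, 51, 88]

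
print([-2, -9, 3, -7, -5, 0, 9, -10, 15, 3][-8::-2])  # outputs [3, -2]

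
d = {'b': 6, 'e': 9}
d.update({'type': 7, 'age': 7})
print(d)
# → {'b': 6, 'e': 9, 'type': 7, 'age': 7}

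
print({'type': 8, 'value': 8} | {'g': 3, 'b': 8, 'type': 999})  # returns {'type': 999, 'value': 8, 'g': 3, 'b': 8}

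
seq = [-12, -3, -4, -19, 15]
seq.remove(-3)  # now [-12, -4, -19, 15]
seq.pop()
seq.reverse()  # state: [-19, -4, -12]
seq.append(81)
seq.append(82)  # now [-19, -4, -12, 81, 82]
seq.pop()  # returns 82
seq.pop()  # 81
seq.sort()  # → [-19, -12, -4]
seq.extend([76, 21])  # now [-19, -12, -4, 76, 21]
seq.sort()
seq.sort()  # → [-19, -12, -4, 21, 76]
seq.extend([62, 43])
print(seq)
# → [-19, -12, -4, 21, 76, 62, 43]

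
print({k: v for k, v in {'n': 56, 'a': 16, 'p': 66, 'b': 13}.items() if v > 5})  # {'n': 56, 'a': 16, 'p': 66, 'b': 13}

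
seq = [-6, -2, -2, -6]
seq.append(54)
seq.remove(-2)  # [-6, -2, -6, 54]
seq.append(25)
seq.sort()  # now [-6, -6, -2, 25, 54]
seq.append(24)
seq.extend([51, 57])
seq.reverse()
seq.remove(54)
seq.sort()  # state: [-6, -6, -2, 24, 25, 51, 57]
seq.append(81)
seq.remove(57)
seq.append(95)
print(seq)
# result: [-6, -6, -2, 24, 25, 51, 81, 95]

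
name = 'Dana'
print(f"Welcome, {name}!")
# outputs Welcome, Dana!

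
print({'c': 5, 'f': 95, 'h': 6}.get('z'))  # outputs None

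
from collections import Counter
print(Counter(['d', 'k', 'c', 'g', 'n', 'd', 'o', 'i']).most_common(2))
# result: [('d', 2), ('k', 1)]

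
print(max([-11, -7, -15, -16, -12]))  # -7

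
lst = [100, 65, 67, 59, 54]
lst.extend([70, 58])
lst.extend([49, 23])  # [100, 65, 67, 59, 54, 70, 58, 49, 23]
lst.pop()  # 23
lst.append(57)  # [100, 65, 67, 59, 54, 70, 58, 49, 57]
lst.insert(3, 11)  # [100, 65, 67, 11, 59, 54, 70, 58, 49, 57]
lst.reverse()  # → [57, 49, 58, 70, 54, 59, 11, 67, 65, 100]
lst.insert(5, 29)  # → [57, 49, 58, 70, 54, 29, 59, 11, 67, 65, 100]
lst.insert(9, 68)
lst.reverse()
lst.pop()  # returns 57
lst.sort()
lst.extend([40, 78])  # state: [11, 29, 49, 54, 58, 59, 65, 67, 68, 70, 100, 40, 78]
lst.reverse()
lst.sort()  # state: [11, 29, 40, 49, 54, 58, 59, 65, 67, 68, 70, 78, 100]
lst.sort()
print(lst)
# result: [11, 29, 40, 49, 54, 58, 59, 65, 67, 68, 70, 78, 100]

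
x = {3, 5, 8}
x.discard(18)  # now {3, 5, 8}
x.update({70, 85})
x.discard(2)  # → {3, 5, 8, 70, 85}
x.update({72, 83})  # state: {3, 5, 8, 70, 72, 83, 85}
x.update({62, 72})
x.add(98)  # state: {3, 5, 8, 62, 70, 72, 83, 85, 98}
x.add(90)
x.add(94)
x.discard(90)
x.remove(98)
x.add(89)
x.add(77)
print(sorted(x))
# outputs [3, 5, 8, 62, 70, 72, 77, 83, 85, 89, 94]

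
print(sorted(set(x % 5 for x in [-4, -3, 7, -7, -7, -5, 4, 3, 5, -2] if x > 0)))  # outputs [0, 2, 3, 4]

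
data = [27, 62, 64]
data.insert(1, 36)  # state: [27, 36, 62, 64]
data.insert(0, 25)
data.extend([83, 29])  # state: [25, 27, 36, 62, 64, 83, 29]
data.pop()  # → 29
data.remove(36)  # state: [25, 27, 62, 64, 83]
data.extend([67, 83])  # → [25, 27, 62, 64, 83, 67, 83]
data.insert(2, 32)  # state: [25, 27, 32, 62, 64, 83, 67, 83]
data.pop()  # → 83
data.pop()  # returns 67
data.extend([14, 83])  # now [25, 27, 32, 62, 64, 83, 14, 83]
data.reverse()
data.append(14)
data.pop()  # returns 14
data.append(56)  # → [83, 14, 83, 64, 62, 32, 27, 25, 56]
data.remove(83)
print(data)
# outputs [14, 83, 64, 62, 32, 27, 25, 56]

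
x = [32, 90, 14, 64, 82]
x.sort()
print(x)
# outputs [14, 32, 64, 82, 90]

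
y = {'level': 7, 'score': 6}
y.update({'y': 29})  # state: {'level': 7, 'score': 6, 'y': 29}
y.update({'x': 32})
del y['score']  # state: {'level': 7, 'y': 29, 'x': 32}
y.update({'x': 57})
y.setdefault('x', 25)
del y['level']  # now {'y': 29, 'x': 57}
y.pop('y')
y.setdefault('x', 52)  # 57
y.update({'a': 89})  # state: {'x': 57, 'a': 89}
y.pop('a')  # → 89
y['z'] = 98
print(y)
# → {'x': 57, 'z': 98}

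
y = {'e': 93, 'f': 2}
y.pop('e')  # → 93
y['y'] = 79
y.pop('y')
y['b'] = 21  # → {'f': 2, 'b': 21}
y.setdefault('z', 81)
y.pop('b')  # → 21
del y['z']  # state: {'f': 2}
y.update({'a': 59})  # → {'f': 2, 'a': 59}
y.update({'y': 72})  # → {'f': 2, 'a': 59, 'y': 72}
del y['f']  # {'a': 59, 'y': 72}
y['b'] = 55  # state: {'a': 59, 'y': 72, 'b': 55}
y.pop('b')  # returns 55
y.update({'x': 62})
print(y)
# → {'a': 59, 'y': 72, 'x': 62}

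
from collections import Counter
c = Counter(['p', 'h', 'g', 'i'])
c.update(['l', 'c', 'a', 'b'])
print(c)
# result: Counter({'p': 1, 'h': 1, 'g': 1, 'i': 1, 'l': 1, 'c': 1, 'a': 1, 'b': 1})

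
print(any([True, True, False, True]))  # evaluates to True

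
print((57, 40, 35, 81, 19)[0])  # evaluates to 57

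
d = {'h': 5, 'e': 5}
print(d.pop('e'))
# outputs 5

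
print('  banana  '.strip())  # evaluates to banana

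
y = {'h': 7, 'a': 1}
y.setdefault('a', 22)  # 1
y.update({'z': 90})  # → {'h': 7, 'a': 1, 'z': 90}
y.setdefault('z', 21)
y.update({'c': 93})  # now {'h': 7, 'a': 1, 'z': 90, 'c': 93}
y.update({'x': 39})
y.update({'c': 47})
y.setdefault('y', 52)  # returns 52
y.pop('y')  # 52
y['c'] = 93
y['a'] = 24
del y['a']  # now {'h': 7, 'z': 90, 'c': 93, 'x': 39}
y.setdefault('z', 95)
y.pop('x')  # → 39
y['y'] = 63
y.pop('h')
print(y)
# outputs {'z': 90, 'c': 93, 'y': 63}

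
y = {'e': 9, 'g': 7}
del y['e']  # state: {'g': 7}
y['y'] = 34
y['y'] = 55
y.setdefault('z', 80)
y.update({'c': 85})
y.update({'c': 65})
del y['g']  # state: {'y': 55, 'z': 80, 'c': 65}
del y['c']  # {'y': 55, 'z': 80}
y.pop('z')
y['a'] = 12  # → {'y': 55, 'a': 12}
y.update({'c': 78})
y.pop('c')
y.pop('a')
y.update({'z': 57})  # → {'y': 55, 'z': 57}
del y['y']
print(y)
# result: {'z': 57}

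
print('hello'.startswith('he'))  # True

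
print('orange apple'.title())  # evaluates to Orange Apple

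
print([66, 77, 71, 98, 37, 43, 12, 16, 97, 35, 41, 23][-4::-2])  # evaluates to [97, 12, 37, 71, 66]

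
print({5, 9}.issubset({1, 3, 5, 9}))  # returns True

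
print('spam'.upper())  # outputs SPAM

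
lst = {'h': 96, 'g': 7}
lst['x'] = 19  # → {'h': 96, 'g': 7, 'x': 19}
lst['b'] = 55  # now {'h': 96, 'g': 7, 'x': 19, 'b': 55}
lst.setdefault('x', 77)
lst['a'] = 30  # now {'h': 96, 'g': 7, 'x': 19, 'b': 55, 'a': 30}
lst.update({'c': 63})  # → {'h': 96, 'g': 7, 'x': 19, 'b': 55, 'a': 30, 'c': 63}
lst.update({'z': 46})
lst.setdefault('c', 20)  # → 63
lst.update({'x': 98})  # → {'h': 96, 'g': 7, 'x': 98, 'b': 55, 'a': 30, 'c': 63, 'z': 46}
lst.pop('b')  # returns 55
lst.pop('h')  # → 96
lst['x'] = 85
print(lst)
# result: {'g': 7, 'x': 85, 'a': 30, 'c': 63, 'z': 46}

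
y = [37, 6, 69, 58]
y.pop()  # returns 58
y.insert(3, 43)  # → [37, 6, 69, 43]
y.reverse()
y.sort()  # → [6, 37, 43, 69]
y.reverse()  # [69, 43, 37, 6]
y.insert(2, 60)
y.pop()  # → 6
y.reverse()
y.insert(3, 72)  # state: [37, 60, 43, 72, 69]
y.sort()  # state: [37, 43, 60, 69, 72]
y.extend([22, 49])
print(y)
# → [37, 43, 60, 69, 72, 22, 49]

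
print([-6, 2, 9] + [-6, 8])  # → [-6, 2, 9, -6, 8]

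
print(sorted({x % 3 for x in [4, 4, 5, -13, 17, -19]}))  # [1, 2]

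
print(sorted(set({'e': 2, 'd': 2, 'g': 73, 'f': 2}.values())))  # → [2, 73]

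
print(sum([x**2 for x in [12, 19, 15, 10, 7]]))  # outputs 879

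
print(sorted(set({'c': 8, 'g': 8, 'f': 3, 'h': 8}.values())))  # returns [3, 8]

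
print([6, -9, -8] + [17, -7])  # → [6, -9, -8, 17, -7]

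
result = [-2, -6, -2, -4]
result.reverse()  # [-4, -2, -6, -2]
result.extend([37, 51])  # [-4, -2, -6, -2, 37, 51]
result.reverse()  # [51, 37, -2, -6, -2, -4]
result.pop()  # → -4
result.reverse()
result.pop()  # 51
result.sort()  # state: [-6, -2, -2, 37]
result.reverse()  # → [37, -2, -2, -6]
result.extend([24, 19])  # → [37, -2, -2, -6, 24, 19]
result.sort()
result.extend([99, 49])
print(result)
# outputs [-6, -2, -2, 19, 24, 37, 99, 49]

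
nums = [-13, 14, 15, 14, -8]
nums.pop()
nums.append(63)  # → [-13, 14, 15, 14, 63]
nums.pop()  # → 63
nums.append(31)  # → [-13, 14, 15, 14, 31]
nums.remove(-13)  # [14, 15, 14, 31]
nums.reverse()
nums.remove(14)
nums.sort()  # [14, 15, 31]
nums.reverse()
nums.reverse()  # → [14, 15, 31]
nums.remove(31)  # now [14, 15]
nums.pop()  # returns 15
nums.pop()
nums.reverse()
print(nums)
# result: []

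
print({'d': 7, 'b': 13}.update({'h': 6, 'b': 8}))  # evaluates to None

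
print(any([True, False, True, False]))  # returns True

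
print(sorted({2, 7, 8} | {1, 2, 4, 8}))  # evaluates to [1, 2, 4, 7, 8]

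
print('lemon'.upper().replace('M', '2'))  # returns LE2ON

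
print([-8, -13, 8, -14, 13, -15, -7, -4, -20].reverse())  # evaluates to None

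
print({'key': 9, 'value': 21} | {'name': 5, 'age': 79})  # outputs {'key': 9, 'value': 21, 'name': 5, 'age': 79}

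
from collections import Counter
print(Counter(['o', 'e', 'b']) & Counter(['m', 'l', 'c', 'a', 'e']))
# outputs Counter({'e': 1})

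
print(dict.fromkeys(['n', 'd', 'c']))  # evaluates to {'n': None, 'd': None, 'c': None}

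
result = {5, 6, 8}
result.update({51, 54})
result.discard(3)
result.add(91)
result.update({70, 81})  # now {5, 6, 8, 51, 54, 70, 81, 91}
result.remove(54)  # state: {5, 6, 8, 51, 70, 81, 91}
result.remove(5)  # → {6, 8, 51, 70, 81, 91}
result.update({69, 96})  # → {6, 8, 51, 69, 70, 81, 91, 96}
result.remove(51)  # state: {6, 8, 69, 70, 81, 91, 96}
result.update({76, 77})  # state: {6, 8, 69, 70, 76, 77, 81, 91, 96}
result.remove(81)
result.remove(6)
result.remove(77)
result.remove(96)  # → {8, 69, 70, 76, 91}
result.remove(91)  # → {8, 69, 70, 76}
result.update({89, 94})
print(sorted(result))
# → [8, 69, 70, 76, 89, 94]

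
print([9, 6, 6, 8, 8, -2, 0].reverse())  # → None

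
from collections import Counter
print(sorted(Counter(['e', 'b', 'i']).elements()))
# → ['b', 'e', 'i']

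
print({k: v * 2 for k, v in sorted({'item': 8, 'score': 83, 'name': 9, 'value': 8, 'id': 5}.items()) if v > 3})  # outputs {'id': 10, 'item': 16, 'name': 18, 'score': 166, 'value': 16}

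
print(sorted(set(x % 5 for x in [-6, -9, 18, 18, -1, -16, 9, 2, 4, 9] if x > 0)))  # [2, 3, 4]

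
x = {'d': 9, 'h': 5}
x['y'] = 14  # {'d': 9, 'h': 5, 'y': 14}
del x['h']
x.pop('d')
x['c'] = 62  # {'y': 14, 'c': 62}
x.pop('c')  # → 62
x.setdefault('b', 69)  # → 69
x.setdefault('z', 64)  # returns 64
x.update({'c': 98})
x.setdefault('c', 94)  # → 98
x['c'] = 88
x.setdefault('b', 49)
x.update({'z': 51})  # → {'y': 14, 'b': 69, 'z': 51, 'c': 88}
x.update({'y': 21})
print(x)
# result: {'y': 21, 'b': 69, 'z': 51, 'c': 88}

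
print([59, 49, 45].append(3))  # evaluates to None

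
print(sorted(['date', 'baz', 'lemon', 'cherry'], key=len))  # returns ['baz', 'date', 'lemon', 'cherry']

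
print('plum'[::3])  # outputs pm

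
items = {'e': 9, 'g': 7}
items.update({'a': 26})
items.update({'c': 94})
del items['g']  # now {'e': 9, 'a': 26, 'c': 94}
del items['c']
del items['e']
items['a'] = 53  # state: {'a': 53}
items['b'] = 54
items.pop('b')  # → 54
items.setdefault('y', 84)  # 84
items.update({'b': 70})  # {'a': 53, 'y': 84, 'b': 70}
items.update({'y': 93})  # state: {'a': 53, 'y': 93, 'b': 70}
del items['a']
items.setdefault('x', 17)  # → 17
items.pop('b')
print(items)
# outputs {'y': 93, 'x': 17}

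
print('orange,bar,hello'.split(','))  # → ['orange', 'bar', 'hello']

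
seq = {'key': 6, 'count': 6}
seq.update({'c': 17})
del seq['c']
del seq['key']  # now {'count': 6}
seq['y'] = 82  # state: {'count': 6, 'y': 82}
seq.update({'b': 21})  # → {'count': 6, 'y': 82, 'b': 21}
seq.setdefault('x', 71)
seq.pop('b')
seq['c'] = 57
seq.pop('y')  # 82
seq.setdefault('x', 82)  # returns 71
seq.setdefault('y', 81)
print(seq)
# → {'count': 6, 'x': 71, 'c': 57, 'y': 81}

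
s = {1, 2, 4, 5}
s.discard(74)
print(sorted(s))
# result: [1, 2, 4, 5]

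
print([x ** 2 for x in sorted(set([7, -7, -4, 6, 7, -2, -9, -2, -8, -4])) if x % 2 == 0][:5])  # [64, 16, 4, 36]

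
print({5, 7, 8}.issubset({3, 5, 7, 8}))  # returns True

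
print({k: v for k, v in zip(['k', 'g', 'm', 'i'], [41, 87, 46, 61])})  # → {'k': 41, 'g': 87, 'm': 46, 'i': 61}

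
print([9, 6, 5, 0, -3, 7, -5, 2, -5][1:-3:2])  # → [6, 0, 7]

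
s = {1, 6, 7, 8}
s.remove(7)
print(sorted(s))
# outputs [1, 6, 8]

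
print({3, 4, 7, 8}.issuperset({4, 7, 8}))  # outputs True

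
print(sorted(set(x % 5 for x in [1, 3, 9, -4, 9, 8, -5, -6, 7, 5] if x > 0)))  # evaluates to [0, 1, 2, 3, 4]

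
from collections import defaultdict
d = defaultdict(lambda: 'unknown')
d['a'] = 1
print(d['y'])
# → unknown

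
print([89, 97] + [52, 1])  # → [89, 97, 52, 1]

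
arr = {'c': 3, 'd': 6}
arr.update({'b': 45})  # {'c': 3, 'd': 6, 'b': 45}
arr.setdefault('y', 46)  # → 46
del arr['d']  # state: {'c': 3, 'b': 45, 'y': 46}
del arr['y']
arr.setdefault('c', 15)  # 3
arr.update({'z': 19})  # {'c': 3, 'b': 45, 'z': 19}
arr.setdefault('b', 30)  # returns 45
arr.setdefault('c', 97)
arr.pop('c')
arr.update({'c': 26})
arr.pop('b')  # 45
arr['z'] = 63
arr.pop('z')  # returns 63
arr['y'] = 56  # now {'c': 26, 'y': 56}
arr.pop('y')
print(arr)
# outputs {'c': 26}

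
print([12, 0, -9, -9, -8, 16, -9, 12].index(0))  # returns 1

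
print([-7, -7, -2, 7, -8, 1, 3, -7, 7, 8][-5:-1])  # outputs [1, 3, -7, 7]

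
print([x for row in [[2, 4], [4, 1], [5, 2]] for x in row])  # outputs [2, 4, 4, 1, 5, 2]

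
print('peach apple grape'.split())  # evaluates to ['peach', 'apple', 'grape']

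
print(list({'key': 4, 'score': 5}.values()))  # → [4, 5]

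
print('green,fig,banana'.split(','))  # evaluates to ['green', 'fig', 'banana']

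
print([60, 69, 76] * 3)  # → [60, 69, 76, 60, 69, 76, 60, 69, 76]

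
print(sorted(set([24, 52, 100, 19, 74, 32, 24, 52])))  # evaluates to [19, 24, 32, 52, 74, 100]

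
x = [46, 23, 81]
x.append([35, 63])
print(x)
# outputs [46, 23, 81, [35, 63]]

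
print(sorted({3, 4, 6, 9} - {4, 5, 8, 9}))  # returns [3, 6]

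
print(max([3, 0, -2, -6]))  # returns 3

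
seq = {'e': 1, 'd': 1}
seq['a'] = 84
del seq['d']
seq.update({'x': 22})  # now {'e': 1, 'a': 84, 'x': 22}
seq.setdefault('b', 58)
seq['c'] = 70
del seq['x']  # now {'e': 1, 'a': 84, 'b': 58, 'c': 70}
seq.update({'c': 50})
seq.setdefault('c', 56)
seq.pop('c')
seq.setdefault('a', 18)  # 84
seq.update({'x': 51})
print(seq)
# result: {'e': 1, 'a': 84, 'b': 58, 'x': 51}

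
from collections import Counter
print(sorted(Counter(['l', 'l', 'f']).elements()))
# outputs ['f', 'l', 'l']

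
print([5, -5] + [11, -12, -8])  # [5, -5, 11, -12, -8]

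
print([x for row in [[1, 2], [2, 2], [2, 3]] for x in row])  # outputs [1, 2, 2, 2, 2, 3]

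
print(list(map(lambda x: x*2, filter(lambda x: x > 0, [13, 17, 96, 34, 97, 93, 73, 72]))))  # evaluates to [26, 34, 192, 68, 194, 186, 146, 144]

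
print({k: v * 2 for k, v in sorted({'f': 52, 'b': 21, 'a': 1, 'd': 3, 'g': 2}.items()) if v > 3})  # {'b': 42, 'f': 104}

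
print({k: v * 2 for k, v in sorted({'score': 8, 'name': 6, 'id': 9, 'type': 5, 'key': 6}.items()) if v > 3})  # {'id': 18, 'key': 12, 'name': 12, 'score': 16, 'type': 10}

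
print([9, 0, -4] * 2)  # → [9, 0, -4, 9, 0, -4]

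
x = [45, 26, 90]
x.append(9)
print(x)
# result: [45, 26, 90, 9]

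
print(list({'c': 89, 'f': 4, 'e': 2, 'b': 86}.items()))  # [('c', 89), ('f', 4), ('e', 2), ('b', 86)]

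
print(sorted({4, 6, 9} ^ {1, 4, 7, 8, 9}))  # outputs [1, 6, 7, 8]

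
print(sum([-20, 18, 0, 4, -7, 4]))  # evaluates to -1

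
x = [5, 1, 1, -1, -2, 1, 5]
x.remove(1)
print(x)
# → [5, 1, -1, -2, 1, 5]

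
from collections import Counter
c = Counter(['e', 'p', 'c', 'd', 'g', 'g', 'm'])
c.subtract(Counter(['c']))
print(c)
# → Counter({'g': 2, 'e': 1, 'p': 1, 'd': 1, 'm': 1, 'c': 0})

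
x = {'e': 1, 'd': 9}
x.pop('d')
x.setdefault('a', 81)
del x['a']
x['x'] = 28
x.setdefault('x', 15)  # 28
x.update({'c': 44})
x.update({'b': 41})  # {'e': 1, 'x': 28, 'c': 44, 'b': 41}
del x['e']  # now {'x': 28, 'c': 44, 'b': 41}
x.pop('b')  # 41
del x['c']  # {'x': 28}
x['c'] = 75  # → {'x': 28, 'c': 75}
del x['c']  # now {'x': 28}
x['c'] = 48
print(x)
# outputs {'x': 28, 'c': 48}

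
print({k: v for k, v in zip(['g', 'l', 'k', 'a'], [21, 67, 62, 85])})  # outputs {'g': 21, 'l': 67, 'k': 62, 'a': 85}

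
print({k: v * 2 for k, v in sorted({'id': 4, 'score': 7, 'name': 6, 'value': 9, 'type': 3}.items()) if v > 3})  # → {'id': 8, 'name': 12, 'score': 14, 'value': 18}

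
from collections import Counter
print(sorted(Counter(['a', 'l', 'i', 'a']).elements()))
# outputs ['a', 'a', 'i', 'l']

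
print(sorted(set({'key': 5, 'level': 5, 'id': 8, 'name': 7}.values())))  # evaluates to [5, 7, 8]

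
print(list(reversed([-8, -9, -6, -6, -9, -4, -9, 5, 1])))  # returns [1, 5, -9, -4, -9, -6, -6, -9, -8]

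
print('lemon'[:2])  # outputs le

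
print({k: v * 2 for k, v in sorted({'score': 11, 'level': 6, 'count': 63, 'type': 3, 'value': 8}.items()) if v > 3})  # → {'count': 126, 'level': 12, 'score': 22, 'value': 16}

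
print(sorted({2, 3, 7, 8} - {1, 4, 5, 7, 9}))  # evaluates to [2, 3, 8]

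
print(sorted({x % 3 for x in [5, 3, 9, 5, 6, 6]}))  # [0, 2]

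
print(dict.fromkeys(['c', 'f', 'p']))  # {'c': None, 'f': None, 'p': None}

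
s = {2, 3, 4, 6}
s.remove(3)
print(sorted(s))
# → [2, 4, 6]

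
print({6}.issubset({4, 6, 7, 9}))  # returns True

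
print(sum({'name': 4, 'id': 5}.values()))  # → 9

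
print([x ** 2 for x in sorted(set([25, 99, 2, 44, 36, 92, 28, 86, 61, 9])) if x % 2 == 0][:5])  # [4, 784, 1296, 1936, 7396]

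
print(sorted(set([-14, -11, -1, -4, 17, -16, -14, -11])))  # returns [-16, -14, -11, -4, -1, 17]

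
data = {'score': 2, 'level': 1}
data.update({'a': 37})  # {'score': 2, 'level': 1, 'a': 37}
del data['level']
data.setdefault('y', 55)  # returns 55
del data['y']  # {'score': 2, 'a': 37}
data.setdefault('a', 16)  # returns 37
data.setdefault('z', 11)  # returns 11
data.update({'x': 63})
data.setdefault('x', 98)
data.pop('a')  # 37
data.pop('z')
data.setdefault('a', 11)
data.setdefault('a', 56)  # 11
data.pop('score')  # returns 2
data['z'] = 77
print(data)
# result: {'x': 63, 'a': 11, 'z': 77}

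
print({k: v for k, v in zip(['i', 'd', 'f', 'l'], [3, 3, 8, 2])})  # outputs {'i': 3, 'd': 3, 'f': 8, 'l': 2}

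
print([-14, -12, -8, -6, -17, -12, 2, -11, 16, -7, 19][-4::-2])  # [-11, -12, -6, -12]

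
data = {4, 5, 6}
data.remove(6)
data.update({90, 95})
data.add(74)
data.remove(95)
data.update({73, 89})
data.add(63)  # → {4, 5, 63, 73, 74, 89, 90}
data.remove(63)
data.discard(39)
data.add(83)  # {4, 5, 73, 74, 83, 89, 90}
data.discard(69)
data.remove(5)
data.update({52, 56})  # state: {4, 52, 56, 73, 74, 83, 89, 90}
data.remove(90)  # {4, 52, 56, 73, 74, 83, 89}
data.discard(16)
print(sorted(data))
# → [4, 52, 56, 73, 74, 83, 89]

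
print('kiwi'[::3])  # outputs ki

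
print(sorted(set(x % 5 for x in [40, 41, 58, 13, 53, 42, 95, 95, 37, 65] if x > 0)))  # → [0, 1, 2, 3]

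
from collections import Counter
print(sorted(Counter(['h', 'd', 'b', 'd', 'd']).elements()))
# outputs ['b', 'd', 'd', 'd', 'h']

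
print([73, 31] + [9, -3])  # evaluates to [73, 31, 9, -3]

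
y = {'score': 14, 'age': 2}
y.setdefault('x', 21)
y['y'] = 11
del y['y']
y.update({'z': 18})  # {'score': 14, 'age': 2, 'x': 21, 'z': 18}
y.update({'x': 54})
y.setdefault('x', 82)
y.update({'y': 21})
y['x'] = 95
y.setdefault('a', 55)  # 55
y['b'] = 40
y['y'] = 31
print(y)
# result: {'score': 14, 'age': 2, 'x': 95, 'z': 18, 'y': 31, 'a': 55, 'b': 40}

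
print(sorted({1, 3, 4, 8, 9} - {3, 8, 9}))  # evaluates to [1, 4]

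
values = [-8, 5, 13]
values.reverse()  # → [13, 5, -8]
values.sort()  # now [-8, 5, 13]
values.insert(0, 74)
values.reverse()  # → [13, 5, -8, 74]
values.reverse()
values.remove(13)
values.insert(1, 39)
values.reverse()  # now [5, -8, 39, 74]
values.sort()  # [-8, 5, 39, 74]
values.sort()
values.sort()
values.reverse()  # [74, 39, 5, -8]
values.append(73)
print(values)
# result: [74, 39, 5, -8, 73]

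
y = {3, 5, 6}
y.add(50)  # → {3, 5, 6, 50}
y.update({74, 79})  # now {3, 5, 6, 50, 74, 79}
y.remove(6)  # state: {3, 5, 50, 74, 79}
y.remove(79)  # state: {3, 5, 50, 74}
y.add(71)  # {3, 5, 50, 71, 74}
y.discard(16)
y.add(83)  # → {3, 5, 50, 71, 74, 83}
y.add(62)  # {3, 5, 50, 62, 71, 74, 83}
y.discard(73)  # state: {3, 5, 50, 62, 71, 74, 83}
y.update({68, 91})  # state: {3, 5, 50, 62, 68, 71, 74, 83, 91}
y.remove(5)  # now {3, 50, 62, 68, 71, 74, 83, 91}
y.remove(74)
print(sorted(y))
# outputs [3, 50, 62, 68, 71, 83, 91]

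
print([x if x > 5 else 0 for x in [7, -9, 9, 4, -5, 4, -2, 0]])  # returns [7, 0, 9, 0, 0, 0, 0, 0]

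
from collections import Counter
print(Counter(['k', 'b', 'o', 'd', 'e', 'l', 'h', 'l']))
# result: Counter({'l': 2, 'k': 1, 'b': 1, 'o': 1, 'd': 1, 'e': 1, 'h': 1})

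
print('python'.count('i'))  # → 0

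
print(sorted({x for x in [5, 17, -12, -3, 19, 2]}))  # [-12, -3, 2, 5, 17, 19]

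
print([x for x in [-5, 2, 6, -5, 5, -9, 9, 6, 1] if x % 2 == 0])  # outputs [2, 6, 6]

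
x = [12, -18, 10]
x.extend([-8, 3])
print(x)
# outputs [12, -18, 10, -8, 3]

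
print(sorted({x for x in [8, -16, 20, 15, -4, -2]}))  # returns [-16, -4, -2, 8, 15, 20]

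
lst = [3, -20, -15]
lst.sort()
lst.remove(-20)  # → [-15, 3]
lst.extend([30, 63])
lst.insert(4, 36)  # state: [-15, 3, 30, 63, 36]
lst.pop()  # 36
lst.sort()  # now [-15, 3, 30, 63]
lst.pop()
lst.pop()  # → 30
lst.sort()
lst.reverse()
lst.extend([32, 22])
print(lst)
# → [3, -15, 32, 22]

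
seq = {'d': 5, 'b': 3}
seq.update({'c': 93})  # {'d': 5, 'b': 3, 'c': 93}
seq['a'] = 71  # {'d': 5, 'b': 3, 'c': 93, 'a': 71}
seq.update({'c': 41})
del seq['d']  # {'b': 3, 'c': 41, 'a': 71}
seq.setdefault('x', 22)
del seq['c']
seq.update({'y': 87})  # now {'b': 3, 'a': 71, 'x': 22, 'y': 87}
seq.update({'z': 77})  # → {'b': 3, 'a': 71, 'x': 22, 'y': 87, 'z': 77}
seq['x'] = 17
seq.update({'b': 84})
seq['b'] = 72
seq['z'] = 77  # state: {'b': 72, 'a': 71, 'x': 17, 'y': 87, 'z': 77}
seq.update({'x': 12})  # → {'b': 72, 'a': 71, 'x': 12, 'y': 87, 'z': 77}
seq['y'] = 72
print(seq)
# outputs {'b': 72, 'a': 71, 'x': 12, 'y': 72, 'z': 77}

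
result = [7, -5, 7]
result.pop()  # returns 7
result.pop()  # -5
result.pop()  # 7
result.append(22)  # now [22]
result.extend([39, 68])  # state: [22, 39, 68]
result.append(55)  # [22, 39, 68, 55]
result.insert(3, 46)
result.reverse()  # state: [55, 46, 68, 39, 22]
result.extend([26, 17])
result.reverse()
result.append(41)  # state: [17, 26, 22, 39, 68, 46, 55, 41]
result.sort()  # [17, 22, 26, 39, 41, 46, 55, 68]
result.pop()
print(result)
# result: [17, 22, 26, 39, 41, 46, 55]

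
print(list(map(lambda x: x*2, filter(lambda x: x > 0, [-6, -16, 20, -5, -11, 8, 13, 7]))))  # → [40, 16, 26, 14]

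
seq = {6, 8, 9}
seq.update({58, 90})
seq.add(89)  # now {6, 8, 9, 58, 89, 90}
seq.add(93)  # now {6, 8, 9, 58, 89, 90, 93}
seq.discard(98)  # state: {6, 8, 9, 58, 89, 90, 93}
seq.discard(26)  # {6, 8, 9, 58, 89, 90, 93}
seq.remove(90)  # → {6, 8, 9, 58, 89, 93}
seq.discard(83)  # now {6, 8, 9, 58, 89, 93}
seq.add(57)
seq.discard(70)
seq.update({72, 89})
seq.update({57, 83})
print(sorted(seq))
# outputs [6, 8, 9, 57, 58, 72, 83, 89, 93]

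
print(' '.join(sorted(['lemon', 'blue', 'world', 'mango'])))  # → blue lemon mango world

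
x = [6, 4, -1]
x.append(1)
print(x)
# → [6, 4, -1, 1]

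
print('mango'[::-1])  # ognam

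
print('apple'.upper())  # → APPLE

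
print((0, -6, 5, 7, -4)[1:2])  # (-6,)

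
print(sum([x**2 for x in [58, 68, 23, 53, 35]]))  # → 12551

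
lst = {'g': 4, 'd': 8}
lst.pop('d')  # 8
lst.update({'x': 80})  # {'g': 4, 'x': 80}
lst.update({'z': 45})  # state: {'g': 4, 'x': 80, 'z': 45}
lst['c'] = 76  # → {'g': 4, 'x': 80, 'z': 45, 'c': 76}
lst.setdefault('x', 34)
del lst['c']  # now {'g': 4, 'x': 80, 'z': 45}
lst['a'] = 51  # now {'g': 4, 'x': 80, 'z': 45, 'a': 51}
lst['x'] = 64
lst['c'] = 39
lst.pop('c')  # 39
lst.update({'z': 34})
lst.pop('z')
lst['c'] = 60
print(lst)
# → {'g': 4, 'x': 64, 'a': 51, 'c': 60}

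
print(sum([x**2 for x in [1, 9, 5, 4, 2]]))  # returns 127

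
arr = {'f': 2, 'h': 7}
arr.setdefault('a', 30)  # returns 30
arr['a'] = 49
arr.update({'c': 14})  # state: {'f': 2, 'h': 7, 'a': 49, 'c': 14}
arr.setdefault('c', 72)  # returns 14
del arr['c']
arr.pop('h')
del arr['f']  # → {'a': 49}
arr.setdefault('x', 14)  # 14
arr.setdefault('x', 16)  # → 14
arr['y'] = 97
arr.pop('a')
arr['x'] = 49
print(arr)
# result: {'x': 49, 'y': 97}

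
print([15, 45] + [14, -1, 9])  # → [15, 45, 14, -1, 9]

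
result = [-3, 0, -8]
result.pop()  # -8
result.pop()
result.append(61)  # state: [-3, 61]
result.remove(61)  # [-3]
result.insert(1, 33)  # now [-3, 33]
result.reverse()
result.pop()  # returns -3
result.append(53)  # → [33, 53]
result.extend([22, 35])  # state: [33, 53, 22, 35]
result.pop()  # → 35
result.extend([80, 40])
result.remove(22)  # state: [33, 53, 80, 40]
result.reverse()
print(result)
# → [40, 80, 53, 33]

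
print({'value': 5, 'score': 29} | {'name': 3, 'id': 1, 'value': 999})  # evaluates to {'value': 999, 'score': 29, 'name': 3, 'id': 1}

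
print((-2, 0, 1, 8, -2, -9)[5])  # -9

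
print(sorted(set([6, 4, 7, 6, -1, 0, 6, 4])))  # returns [-1, 0, 4, 6, 7]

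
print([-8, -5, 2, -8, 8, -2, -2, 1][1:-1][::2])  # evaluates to [-5, -8, -2]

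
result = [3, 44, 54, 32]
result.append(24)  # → [3, 44, 54, 32, 24]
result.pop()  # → 24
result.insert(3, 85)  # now [3, 44, 54, 85, 32]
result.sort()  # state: [3, 32, 44, 54, 85]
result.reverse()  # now [85, 54, 44, 32, 3]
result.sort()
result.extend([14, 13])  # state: [3, 32, 44, 54, 85, 14, 13]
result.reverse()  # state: [13, 14, 85, 54, 44, 32, 3]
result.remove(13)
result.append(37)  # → [14, 85, 54, 44, 32, 3, 37]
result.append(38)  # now [14, 85, 54, 44, 32, 3, 37, 38]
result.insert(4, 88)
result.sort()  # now [3, 14, 32, 37, 38, 44, 54, 85, 88]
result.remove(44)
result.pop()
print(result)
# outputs [3, 14, 32, 37, 38, 54, 85]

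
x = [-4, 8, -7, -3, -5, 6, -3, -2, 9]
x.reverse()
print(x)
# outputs [9, -2, -3, 6, -5, -3, -7, 8, -4]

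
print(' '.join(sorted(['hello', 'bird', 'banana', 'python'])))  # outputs banana bird hello python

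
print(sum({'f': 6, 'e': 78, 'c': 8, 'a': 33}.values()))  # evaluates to 125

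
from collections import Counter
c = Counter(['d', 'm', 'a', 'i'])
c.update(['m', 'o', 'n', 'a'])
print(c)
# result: Counter({'m': 2, 'a': 2, 'd': 1, 'i': 1, 'o': 1, 'n': 1})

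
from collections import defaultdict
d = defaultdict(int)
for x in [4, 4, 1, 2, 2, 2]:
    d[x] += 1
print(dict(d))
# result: {4: 2, 1: 1, 2: 3}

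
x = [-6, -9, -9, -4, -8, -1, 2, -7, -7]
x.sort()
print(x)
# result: [-9, -9, -8, -7, -7, -6, -4, -1, 2]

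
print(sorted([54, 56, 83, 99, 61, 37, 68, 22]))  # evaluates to [22, 37, 54, 56, 61, 68, 83, 99]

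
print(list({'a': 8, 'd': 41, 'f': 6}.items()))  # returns [('a', 8), ('d', 41), ('f', 6)]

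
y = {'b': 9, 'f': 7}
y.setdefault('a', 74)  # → 74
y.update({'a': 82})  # {'b': 9, 'f': 7, 'a': 82}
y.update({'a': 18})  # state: {'b': 9, 'f': 7, 'a': 18}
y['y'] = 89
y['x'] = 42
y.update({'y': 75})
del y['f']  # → {'b': 9, 'a': 18, 'y': 75, 'x': 42}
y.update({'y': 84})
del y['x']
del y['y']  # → {'b': 9, 'a': 18}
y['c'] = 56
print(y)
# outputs {'b': 9, 'a': 18, 'c': 56}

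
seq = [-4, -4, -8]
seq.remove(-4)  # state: [-4, -8]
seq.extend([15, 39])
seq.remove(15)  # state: [-4, -8, 39]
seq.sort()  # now [-8, -4, 39]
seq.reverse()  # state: [39, -4, -8]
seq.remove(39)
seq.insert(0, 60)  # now [60, -4, -8]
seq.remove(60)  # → [-4, -8]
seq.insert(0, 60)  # [60, -4, -8]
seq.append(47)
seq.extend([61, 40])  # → [60, -4, -8, 47, 61, 40]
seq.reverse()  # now [40, 61, 47, -8, -4, 60]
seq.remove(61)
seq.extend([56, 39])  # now [40, 47, -8, -4, 60, 56, 39]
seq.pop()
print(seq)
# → [40, 47, -8, -4, 60, 56]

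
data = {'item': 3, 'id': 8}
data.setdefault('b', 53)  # 53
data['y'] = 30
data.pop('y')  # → 30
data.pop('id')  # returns 8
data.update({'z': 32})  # {'item': 3, 'b': 53, 'z': 32}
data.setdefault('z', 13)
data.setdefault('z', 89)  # 32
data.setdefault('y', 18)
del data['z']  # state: {'item': 3, 'b': 53, 'y': 18}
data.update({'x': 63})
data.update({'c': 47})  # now {'item': 3, 'b': 53, 'y': 18, 'x': 63, 'c': 47}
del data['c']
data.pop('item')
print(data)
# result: {'b': 53, 'y': 18, 'x': 63}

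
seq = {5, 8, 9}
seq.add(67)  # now {5, 8, 9, 67}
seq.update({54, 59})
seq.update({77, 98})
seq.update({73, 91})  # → {5, 8, 9, 54, 59, 67, 73, 77, 91, 98}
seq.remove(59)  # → {5, 8, 9, 54, 67, 73, 77, 91, 98}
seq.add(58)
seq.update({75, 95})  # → {5, 8, 9, 54, 58, 67, 73, 75, 77, 91, 95, 98}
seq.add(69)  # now {5, 8, 9, 54, 58, 67, 69, 73, 75, 77, 91, 95, 98}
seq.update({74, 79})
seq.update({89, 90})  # {5, 8, 9, 54, 58, 67, 69, 73, 74, 75, 77, 79, 89, 90, 91, 95, 98}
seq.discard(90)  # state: {5, 8, 9, 54, 58, 67, 69, 73, 74, 75, 77, 79, 89, 91, 95, 98}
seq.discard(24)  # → {5, 8, 9, 54, 58, 67, 69, 73, 74, 75, 77, 79, 89, 91, 95, 98}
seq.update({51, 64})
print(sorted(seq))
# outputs [5, 8, 9, 51, 54, 58, 64, 67, 69, 73, 74, 75, 77, 79, 89, 91, 95, 98]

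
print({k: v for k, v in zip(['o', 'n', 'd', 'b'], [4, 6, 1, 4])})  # {'o': 4, 'n': 6, 'd': 1, 'b': 4}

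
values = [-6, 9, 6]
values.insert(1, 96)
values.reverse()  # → [6, 9, 96, -6]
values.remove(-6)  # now [6, 9, 96]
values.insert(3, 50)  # [6, 9, 96, 50]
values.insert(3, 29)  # [6, 9, 96, 29, 50]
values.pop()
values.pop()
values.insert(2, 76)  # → [6, 9, 76, 96]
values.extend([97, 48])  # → [6, 9, 76, 96, 97, 48]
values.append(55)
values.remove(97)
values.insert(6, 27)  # [6, 9, 76, 96, 48, 55, 27]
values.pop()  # 27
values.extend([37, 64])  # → [6, 9, 76, 96, 48, 55, 37, 64]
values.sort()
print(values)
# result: [6, 9, 37, 48, 55, 64, 76, 96]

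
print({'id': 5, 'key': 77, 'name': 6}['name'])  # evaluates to 6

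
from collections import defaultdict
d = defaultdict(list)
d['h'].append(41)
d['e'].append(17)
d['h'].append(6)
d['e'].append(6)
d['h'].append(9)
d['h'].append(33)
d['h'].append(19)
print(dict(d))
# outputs {'h': [41, 6, 9, 33, 19], 'e': [17, 6]}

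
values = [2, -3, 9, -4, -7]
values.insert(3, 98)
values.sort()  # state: [-7, -4, -3, 2, 9, 98]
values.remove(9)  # [-7, -4, -3, 2, 98]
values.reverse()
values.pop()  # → -7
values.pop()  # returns -4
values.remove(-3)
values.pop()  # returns 2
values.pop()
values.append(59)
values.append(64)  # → [59, 64]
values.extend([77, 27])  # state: [59, 64, 77, 27]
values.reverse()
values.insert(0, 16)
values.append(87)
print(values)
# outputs [16, 27, 77, 64, 59, 87]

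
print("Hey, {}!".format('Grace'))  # Hey, Grace!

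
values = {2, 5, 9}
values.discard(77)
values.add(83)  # {2, 5, 9, 83}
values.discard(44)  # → {2, 5, 9, 83}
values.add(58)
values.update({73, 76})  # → {2, 5, 9, 58, 73, 76, 83}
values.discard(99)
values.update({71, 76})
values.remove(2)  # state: {5, 9, 58, 71, 73, 76, 83}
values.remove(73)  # {5, 9, 58, 71, 76, 83}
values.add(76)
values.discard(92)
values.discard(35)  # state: {5, 9, 58, 71, 76, 83}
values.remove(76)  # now {5, 9, 58, 71, 83}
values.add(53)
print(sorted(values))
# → [5, 9, 53, 58, 71, 83]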